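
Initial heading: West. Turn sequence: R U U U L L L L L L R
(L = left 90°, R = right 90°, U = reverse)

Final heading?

Answer: Final heading: East

Derivation:
Start: West
  R (right (90° clockwise)) -> North
  U (U-turn (180°)) -> South
  U (U-turn (180°)) -> North
  U (U-turn (180°)) -> South
  L (left (90° counter-clockwise)) -> East
  L (left (90° counter-clockwise)) -> North
  L (left (90° counter-clockwise)) -> West
  L (left (90° counter-clockwise)) -> South
  L (left (90° counter-clockwise)) -> East
  L (left (90° counter-clockwise)) -> North
  R (right (90° clockwise)) -> East
Final: East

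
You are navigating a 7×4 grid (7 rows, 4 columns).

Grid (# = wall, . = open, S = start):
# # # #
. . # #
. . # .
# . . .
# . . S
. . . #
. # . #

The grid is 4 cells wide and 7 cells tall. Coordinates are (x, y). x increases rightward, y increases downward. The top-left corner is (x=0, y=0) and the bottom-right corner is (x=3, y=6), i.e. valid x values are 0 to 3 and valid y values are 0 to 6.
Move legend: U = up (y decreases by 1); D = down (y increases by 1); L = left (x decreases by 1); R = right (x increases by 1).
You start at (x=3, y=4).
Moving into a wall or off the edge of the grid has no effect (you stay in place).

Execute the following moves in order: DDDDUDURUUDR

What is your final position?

Answer: Final position: (x=3, y=3)

Derivation:
Start: (x=3, y=4)
  [×4]D (down): blocked, stay at (x=3, y=4)
  U (up): (x=3, y=4) -> (x=3, y=3)
  D (down): (x=3, y=3) -> (x=3, y=4)
  U (up): (x=3, y=4) -> (x=3, y=3)
  R (right): blocked, stay at (x=3, y=3)
  U (up): (x=3, y=3) -> (x=3, y=2)
  U (up): blocked, stay at (x=3, y=2)
  D (down): (x=3, y=2) -> (x=3, y=3)
  R (right): blocked, stay at (x=3, y=3)
Final: (x=3, y=3)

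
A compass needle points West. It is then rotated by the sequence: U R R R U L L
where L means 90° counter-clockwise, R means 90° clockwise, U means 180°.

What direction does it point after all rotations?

Answer: Final heading: North

Derivation:
Start: West
  U (U-turn (180°)) -> East
  R (right (90° clockwise)) -> South
  R (right (90° clockwise)) -> West
  R (right (90° clockwise)) -> North
  U (U-turn (180°)) -> South
  L (left (90° counter-clockwise)) -> East
  L (left (90° counter-clockwise)) -> North
Final: North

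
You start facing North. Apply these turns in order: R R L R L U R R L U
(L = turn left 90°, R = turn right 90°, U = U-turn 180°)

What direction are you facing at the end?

Start: North
  R (right (90° clockwise)) -> East
  R (right (90° clockwise)) -> South
  L (left (90° counter-clockwise)) -> East
  R (right (90° clockwise)) -> South
  L (left (90° counter-clockwise)) -> East
  U (U-turn (180°)) -> West
  R (right (90° clockwise)) -> North
  R (right (90° clockwise)) -> East
  L (left (90° counter-clockwise)) -> North
  U (U-turn (180°)) -> South
Final: South

Answer: Final heading: South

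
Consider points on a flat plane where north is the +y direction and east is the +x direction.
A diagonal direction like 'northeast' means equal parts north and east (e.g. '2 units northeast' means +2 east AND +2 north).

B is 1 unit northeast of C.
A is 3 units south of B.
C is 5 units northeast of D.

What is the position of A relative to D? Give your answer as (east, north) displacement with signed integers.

Answer: A is at (east=6, north=3) relative to D.

Derivation:
Place D at the origin (east=0, north=0).
  C is 5 units northeast of D: delta (east=+5, north=+5); C at (east=5, north=5).
  B is 1 unit northeast of C: delta (east=+1, north=+1); B at (east=6, north=6).
  A is 3 units south of B: delta (east=+0, north=-3); A at (east=6, north=3).
Therefore A relative to D: (east=6, north=3).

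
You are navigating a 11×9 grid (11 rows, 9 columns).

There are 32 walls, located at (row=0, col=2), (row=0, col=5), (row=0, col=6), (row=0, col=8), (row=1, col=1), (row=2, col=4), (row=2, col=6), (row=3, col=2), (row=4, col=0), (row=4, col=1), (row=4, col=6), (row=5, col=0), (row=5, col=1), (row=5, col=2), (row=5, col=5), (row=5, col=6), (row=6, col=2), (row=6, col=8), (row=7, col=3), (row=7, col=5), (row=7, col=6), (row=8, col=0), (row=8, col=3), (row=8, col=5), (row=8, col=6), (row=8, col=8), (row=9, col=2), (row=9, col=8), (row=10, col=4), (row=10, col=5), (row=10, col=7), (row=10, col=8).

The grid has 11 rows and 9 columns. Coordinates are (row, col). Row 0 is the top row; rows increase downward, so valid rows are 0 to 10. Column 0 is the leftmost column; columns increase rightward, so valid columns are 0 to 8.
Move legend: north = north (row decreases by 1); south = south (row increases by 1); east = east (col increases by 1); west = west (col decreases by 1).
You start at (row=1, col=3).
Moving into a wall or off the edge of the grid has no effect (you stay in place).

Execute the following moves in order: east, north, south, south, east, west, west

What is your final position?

Start: (row=1, col=3)
  east (east): (row=1, col=3) -> (row=1, col=4)
  north (north): (row=1, col=4) -> (row=0, col=4)
  south (south): (row=0, col=4) -> (row=1, col=4)
  south (south): blocked, stay at (row=1, col=4)
  east (east): (row=1, col=4) -> (row=1, col=5)
  west (west): (row=1, col=5) -> (row=1, col=4)
  west (west): (row=1, col=4) -> (row=1, col=3)
Final: (row=1, col=3)

Answer: Final position: (row=1, col=3)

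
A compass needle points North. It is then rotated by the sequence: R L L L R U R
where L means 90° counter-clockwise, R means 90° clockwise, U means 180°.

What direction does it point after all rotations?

Start: North
  R (right (90° clockwise)) -> East
  L (left (90° counter-clockwise)) -> North
  L (left (90° counter-clockwise)) -> West
  L (left (90° counter-clockwise)) -> South
  R (right (90° clockwise)) -> West
  U (U-turn (180°)) -> East
  R (right (90° clockwise)) -> South
Final: South

Answer: Final heading: South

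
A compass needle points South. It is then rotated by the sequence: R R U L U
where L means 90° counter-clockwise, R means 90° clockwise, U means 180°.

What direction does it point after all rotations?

Start: South
  R (right (90° clockwise)) -> West
  R (right (90° clockwise)) -> North
  U (U-turn (180°)) -> South
  L (left (90° counter-clockwise)) -> East
  U (U-turn (180°)) -> West
Final: West

Answer: Final heading: West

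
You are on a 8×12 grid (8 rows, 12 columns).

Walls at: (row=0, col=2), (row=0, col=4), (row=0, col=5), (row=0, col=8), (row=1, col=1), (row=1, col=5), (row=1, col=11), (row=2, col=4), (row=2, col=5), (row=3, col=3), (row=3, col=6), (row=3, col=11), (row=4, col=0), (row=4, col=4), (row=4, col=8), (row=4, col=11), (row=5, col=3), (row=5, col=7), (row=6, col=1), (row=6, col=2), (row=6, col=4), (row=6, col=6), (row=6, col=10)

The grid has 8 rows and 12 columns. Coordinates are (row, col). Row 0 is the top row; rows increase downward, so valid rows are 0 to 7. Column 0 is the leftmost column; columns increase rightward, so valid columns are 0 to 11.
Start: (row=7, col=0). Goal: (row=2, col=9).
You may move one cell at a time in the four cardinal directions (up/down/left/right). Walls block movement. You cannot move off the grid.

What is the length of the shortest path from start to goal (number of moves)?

Answer: Shortest path length: 14

Derivation:
BFS from (row=7, col=0) until reaching (row=2, col=9):
  Distance 0: (row=7, col=0)
  Distance 1: (row=6, col=0), (row=7, col=1)
  Distance 2: (row=5, col=0), (row=7, col=2)
  Distance 3: (row=5, col=1), (row=7, col=3)
  Distance 4: (row=4, col=1), (row=5, col=2), (row=6, col=3), (row=7, col=4)
  Distance 5: (row=3, col=1), (row=4, col=2), (row=7, col=5)
  Distance 6: (row=2, col=1), (row=3, col=0), (row=3, col=2), (row=4, col=3), (row=6, col=5), (row=7, col=6)
  Distance 7: (row=2, col=0), (row=2, col=2), (row=5, col=5), (row=7, col=7)
  Distance 8: (row=1, col=0), (row=1, col=2), (row=2, col=3), (row=4, col=5), (row=5, col=4), (row=5, col=6), (row=6, col=7), (row=7, col=8)
  Distance 9: (row=0, col=0), (row=1, col=3), (row=3, col=5), (row=4, col=6), (row=6, col=8), (row=7, col=9)
  Distance 10: (row=0, col=1), (row=0, col=3), (row=1, col=4), (row=3, col=4), (row=4, col=7), (row=5, col=8), (row=6, col=9), (row=7, col=10)
  Distance 11: (row=3, col=7), (row=5, col=9), (row=7, col=11)
  Distance 12: (row=2, col=7), (row=3, col=8), (row=4, col=9), (row=5, col=10), (row=6, col=11)
  Distance 13: (row=1, col=7), (row=2, col=6), (row=2, col=8), (row=3, col=9), (row=4, col=10), (row=5, col=11)
  Distance 14: (row=0, col=7), (row=1, col=6), (row=1, col=8), (row=2, col=9), (row=3, col=10)  <- goal reached here
One shortest path (14 moves): (row=7, col=0) -> (row=7, col=1) -> (row=7, col=2) -> (row=7, col=3) -> (row=7, col=4) -> (row=7, col=5) -> (row=7, col=6) -> (row=7, col=7) -> (row=7, col=8) -> (row=7, col=9) -> (row=6, col=9) -> (row=5, col=9) -> (row=4, col=9) -> (row=3, col=9) -> (row=2, col=9)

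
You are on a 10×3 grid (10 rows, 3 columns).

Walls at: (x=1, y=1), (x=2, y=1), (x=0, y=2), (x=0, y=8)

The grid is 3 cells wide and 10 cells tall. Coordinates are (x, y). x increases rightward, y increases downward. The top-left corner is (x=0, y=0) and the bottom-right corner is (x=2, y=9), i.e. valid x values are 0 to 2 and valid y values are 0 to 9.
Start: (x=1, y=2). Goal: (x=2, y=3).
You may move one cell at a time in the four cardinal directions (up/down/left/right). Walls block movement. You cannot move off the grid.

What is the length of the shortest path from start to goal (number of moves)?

Answer: Shortest path length: 2

Derivation:
BFS from (x=1, y=2) until reaching (x=2, y=3):
  Distance 0: (x=1, y=2)
  Distance 1: (x=2, y=2), (x=1, y=3)
  Distance 2: (x=0, y=3), (x=2, y=3), (x=1, y=4)  <- goal reached here
One shortest path (2 moves): (x=1, y=2) -> (x=2, y=2) -> (x=2, y=3)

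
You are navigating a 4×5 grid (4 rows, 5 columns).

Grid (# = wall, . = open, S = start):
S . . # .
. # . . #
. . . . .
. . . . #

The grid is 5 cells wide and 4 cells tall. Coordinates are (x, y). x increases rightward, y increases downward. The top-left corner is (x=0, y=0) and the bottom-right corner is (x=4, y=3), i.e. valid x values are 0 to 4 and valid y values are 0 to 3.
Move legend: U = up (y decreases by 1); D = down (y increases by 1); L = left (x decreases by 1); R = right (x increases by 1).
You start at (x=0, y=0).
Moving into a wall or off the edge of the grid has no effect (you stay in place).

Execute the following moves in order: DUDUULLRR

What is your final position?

Answer: Final position: (x=2, y=0)

Derivation:
Start: (x=0, y=0)
  D (down): (x=0, y=0) -> (x=0, y=1)
  U (up): (x=0, y=1) -> (x=0, y=0)
  D (down): (x=0, y=0) -> (x=0, y=1)
  U (up): (x=0, y=1) -> (x=0, y=0)
  U (up): blocked, stay at (x=0, y=0)
  L (left): blocked, stay at (x=0, y=0)
  L (left): blocked, stay at (x=0, y=0)
  R (right): (x=0, y=0) -> (x=1, y=0)
  R (right): (x=1, y=0) -> (x=2, y=0)
Final: (x=2, y=0)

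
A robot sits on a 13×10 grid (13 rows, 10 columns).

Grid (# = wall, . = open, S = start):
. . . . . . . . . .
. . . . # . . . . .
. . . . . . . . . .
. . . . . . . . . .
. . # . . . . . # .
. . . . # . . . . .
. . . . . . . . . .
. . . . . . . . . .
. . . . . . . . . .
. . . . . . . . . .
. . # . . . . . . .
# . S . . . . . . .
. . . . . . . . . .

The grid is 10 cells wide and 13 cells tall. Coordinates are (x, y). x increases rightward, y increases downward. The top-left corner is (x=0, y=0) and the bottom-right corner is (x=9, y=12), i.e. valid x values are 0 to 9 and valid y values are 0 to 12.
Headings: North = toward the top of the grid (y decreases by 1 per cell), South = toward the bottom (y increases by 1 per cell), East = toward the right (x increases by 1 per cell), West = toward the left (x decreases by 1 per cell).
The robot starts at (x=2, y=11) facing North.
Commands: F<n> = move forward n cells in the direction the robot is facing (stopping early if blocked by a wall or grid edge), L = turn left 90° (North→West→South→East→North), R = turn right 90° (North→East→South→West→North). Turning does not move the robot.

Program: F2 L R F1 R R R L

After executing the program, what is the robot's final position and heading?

Start: (x=2, y=11), facing North
  F2: move forward 0/2 (blocked), now at (x=2, y=11)
  L: turn left, now facing West
  R: turn right, now facing North
  F1: move forward 0/1 (blocked), now at (x=2, y=11)
  R: turn right, now facing East
  R: turn right, now facing South
  R: turn right, now facing West
  L: turn left, now facing South
Final: (x=2, y=11), facing South

Answer: Final position: (x=2, y=11), facing South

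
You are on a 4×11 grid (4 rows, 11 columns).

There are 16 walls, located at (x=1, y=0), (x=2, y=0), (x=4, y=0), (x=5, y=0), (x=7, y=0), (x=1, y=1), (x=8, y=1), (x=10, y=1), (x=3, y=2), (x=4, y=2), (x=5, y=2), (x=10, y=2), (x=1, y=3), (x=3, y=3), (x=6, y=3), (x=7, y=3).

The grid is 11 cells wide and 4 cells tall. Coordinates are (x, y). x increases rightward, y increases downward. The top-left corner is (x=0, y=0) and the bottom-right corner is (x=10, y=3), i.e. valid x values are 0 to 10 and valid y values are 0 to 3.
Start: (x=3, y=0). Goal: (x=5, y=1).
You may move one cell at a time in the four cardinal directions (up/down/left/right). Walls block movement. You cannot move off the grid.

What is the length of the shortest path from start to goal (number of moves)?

Answer: Shortest path length: 3

Derivation:
BFS from (x=3, y=0) until reaching (x=5, y=1):
  Distance 0: (x=3, y=0)
  Distance 1: (x=3, y=1)
  Distance 2: (x=2, y=1), (x=4, y=1)
  Distance 3: (x=5, y=1), (x=2, y=2)  <- goal reached here
One shortest path (3 moves): (x=3, y=0) -> (x=3, y=1) -> (x=4, y=1) -> (x=5, y=1)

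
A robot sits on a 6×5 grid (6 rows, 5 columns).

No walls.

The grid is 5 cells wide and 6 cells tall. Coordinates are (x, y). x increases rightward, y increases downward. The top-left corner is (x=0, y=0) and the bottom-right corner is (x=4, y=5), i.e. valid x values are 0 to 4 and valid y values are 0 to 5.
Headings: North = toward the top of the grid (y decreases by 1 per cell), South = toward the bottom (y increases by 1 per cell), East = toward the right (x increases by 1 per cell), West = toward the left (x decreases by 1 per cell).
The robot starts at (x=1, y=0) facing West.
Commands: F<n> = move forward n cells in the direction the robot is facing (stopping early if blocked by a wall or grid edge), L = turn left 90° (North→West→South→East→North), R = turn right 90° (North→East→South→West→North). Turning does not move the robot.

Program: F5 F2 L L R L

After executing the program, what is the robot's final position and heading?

Answer: Final position: (x=0, y=0), facing East

Derivation:
Start: (x=1, y=0), facing West
  F5: move forward 1/5 (blocked), now at (x=0, y=0)
  F2: move forward 0/2 (blocked), now at (x=0, y=0)
  L: turn left, now facing South
  L: turn left, now facing East
  R: turn right, now facing South
  L: turn left, now facing East
Final: (x=0, y=0), facing East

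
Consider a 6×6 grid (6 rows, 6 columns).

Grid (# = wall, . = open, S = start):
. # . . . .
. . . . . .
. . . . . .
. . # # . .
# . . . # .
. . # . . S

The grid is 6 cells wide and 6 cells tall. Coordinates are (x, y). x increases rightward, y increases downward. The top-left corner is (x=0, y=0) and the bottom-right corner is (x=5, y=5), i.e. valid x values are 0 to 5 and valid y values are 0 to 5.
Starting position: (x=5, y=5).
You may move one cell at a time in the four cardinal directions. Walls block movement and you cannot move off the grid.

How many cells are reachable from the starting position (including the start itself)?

Answer: Reachable cells: 30

Derivation:
BFS flood-fill from (x=5, y=5):
  Distance 0: (x=5, y=5)
  Distance 1: (x=5, y=4), (x=4, y=5)
  Distance 2: (x=5, y=3), (x=3, y=5)
  Distance 3: (x=5, y=2), (x=4, y=3), (x=3, y=4)
  Distance 4: (x=5, y=1), (x=4, y=2), (x=2, y=4)
  Distance 5: (x=5, y=0), (x=4, y=1), (x=3, y=2), (x=1, y=4)
  Distance 6: (x=4, y=0), (x=3, y=1), (x=2, y=2), (x=1, y=3), (x=1, y=5)
  Distance 7: (x=3, y=0), (x=2, y=1), (x=1, y=2), (x=0, y=3), (x=0, y=5)
  Distance 8: (x=2, y=0), (x=1, y=1), (x=0, y=2)
  Distance 9: (x=0, y=1)
  Distance 10: (x=0, y=0)
Total reachable: 30 (grid has 30 open cells total)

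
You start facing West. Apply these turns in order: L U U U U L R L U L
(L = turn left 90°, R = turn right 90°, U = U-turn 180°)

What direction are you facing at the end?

Start: West
  L (left (90° counter-clockwise)) -> South
  U (U-turn (180°)) -> North
  U (U-turn (180°)) -> South
  U (U-turn (180°)) -> North
  U (U-turn (180°)) -> South
  L (left (90° counter-clockwise)) -> East
  R (right (90° clockwise)) -> South
  L (left (90° counter-clockwise)) -> East
  U (U-turn (180°)) -> West
  L (left (90° counter-clockwise)) -> South
Final: South

Answer: Final heading: South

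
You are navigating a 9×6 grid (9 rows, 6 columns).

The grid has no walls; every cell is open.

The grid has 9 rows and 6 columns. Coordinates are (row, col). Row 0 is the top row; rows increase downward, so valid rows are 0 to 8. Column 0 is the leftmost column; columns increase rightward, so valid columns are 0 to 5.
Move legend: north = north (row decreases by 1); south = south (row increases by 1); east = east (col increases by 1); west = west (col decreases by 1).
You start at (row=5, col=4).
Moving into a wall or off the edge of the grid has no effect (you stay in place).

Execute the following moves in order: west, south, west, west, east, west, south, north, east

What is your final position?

Answer: Final position: (row=6, col=2)

Derivation:
Start: (row=5, col=4)
  west (west): (row=5, col=4) -> (row=5, col=3)
  south (south): (row=5, col=3) -> (row=6, col=3)
  west (west): (row=6, col=3) -> (row=6, col=2)
  west (west): (row=6, col=2) -> (row=6, col=1)
  east (east): (row=6, col=1) -> (row=6, col=2)
  west (west): (row=6, col=2) -> (row=6, col=1)
  south (south): (row=6, col=1) -> (row=7, col=1)
  north (north): (row=7, col=1) -> (row=6, col=1)
  east (east): (row=6, col=1) -> (row=6, col=2)
Final: (row=6, col=2)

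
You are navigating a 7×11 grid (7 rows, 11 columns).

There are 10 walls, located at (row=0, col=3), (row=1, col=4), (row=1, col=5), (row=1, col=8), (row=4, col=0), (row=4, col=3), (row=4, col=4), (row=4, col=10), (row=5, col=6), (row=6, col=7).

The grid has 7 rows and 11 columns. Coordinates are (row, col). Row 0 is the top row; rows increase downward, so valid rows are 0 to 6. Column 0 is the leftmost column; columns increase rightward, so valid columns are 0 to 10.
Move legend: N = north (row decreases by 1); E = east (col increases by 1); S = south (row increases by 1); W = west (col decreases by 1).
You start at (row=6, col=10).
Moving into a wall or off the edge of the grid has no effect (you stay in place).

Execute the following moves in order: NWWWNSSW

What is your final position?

Start: (row=6, col=10)
  N (north): (row=6, col=10) -> (row=5, col=10)
  W (west): (row=5, col=10) -> (row=5, col=9)
  W (west): (row=5, col=9) -> (row=5, col=8)
  W (west): (row=5, col=8) -> (row=5, col=7)
  N (north): (row=5, col=7) -> (row=4, col=7)
  S (south): (row=4, col=7) -> (row=5, col=7)
  S (south): blocked, stay at (row=5, col=7)
  W (west): blocked, stay at (row=5, col=7)
Final: (row=5, col=7)

Answer: Final position: (row=5, col=7)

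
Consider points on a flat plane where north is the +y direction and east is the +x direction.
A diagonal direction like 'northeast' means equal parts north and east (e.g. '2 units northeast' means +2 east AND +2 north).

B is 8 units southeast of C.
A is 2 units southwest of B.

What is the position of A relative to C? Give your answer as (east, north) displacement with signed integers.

Answer: A is at (east=6, north=-10) relative to C.

Derivation:
Place C at the origin (east=0, north=0).
  B is 8 units southeast of C: delta (east=+8, north=-8); B at (east=8, north=-8).
  A is 2 units southwest of B: delta (east=-2, north=-2); A at (east=6, north=-10).
Therefore A relative to C: (east=6, north=-10).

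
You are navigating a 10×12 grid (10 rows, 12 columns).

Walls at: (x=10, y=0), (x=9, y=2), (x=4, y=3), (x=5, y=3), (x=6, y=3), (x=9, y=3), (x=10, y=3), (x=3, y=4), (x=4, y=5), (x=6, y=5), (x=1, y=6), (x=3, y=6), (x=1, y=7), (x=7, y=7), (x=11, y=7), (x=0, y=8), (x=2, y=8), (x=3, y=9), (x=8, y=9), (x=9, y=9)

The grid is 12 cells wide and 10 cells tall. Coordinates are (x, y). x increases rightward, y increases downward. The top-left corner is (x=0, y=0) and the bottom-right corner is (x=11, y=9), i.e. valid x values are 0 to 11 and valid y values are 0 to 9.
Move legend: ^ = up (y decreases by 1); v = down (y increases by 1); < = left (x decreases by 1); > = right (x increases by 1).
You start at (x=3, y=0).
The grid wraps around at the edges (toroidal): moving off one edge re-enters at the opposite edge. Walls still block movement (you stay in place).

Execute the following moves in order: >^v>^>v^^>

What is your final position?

Answer: Final position: (x=7, y=8)

Derivation:
Start: (x=3, y=0)
  > (right): (x=3, y=0) -> (x=4, y=0)
  ^ (up): (x=4, y=0) -> (x=4, y=9)
  v (down): (x=4, y=9) -> (x=4, y=0)
  > (right): (x=4, y=0) -> (x=5, y=0)
  ^ (up): (x=5, y=0) -> (x=5, y=9)
  > (right): (x=5, y=9) -> (x=6, y=9)
  v (down): (x=6, y=9) -> (x=6, y=0)
  ^ (up): (x=6, y=0) -> (x=6, y=9)
  ^ (up): (x=6, y=9) -> (x=6, y=8)
  > (right): (x=6, y=8) -> (x=7, y=8)
Final: (x=7, y=8)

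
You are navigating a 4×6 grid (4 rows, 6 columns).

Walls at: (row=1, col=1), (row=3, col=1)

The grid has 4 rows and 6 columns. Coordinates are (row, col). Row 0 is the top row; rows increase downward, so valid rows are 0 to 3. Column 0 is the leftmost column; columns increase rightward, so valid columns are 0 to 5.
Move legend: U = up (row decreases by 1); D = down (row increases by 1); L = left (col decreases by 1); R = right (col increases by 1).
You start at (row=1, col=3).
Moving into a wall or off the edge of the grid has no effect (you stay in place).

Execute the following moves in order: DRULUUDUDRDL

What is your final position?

Answer: Final position: (row=2, col=3)

Derivation:
Start: (row=1, col=3)
  D (down): (row=1, col=3) -> (row=2, col=3)
  R (right): (row=2, col=3) -> (row=2, col=4)
  U (up): (row=2, col=4) -> (row=1, col=4)
  L (left): (row=1, col=4) -> (row=1, col=3)
  U (up): (row=1, col=3) -> (row=0, col=3)
  U (up): blocked, stay at (row=0, col=3)
  D (down): (row=0, col=3) -> (row=1, col=3)
  U (up): (row=1, col=3) -> (row=0, col=3)
  D (down): (row=0, col=3) -> (row=1, col=3)
  R (right): (row=1, col=3) -> (row=1, col=4)
  D (down): (row=1, col=4) -> (row=2, col=4)
  L (left): (row=2, col=4) -> (row=2, col=3)
Final: (row=2, col=3)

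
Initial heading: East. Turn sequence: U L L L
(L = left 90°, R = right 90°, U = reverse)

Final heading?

Answer: Final heading: North

Derivation:
Start: East
  U (U-turn (180°)) -> West
  L (left (90° counter-clockwise)) -> South
  L (left (90° counter-clockwise)) -> East
  L (left (90° counter-clockwise)) -> North
Final: North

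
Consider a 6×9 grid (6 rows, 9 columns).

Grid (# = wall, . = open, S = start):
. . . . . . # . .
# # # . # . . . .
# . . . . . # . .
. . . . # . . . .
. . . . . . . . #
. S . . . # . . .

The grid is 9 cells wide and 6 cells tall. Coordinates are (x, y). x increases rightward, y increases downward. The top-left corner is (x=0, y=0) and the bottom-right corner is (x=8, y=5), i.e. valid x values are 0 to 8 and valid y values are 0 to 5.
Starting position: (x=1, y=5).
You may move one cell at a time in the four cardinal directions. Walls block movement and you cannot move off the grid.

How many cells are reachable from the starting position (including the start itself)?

Answer: Reachable cells: 44

Derivation:
BFS flood-fill from (x=1, y=5):
  Distance 0: (x=1, y=5)
  Distance 1: (x=1, y=4), (x=0, y=5), (x=2, y=5)
  Distance 2: (x=1, y=3), (x=0, y=4), (x=2, y=4), (x=3, y=5)
  Distance 3: (x=1, y=2), (x=0, y=3), (x=2, y=3), (x=3, y=4), (x=4, y=5)
  Distance 4: (x=2, y=2), (x=3, y=3), (x=4, y=4)
  Distance 5: (x=3, y=2), (x=5, y=4)
  Distance 6: (x=3, y=1), (x=4, y=2), (x=5, y=3), (x=6, y=4)
  Distance 7: (x=3, y=0), (x=5, y=2), (x=6, y=3), (x=7, y=4), (x=6, y=5)
  Distance 8: (x=2, y=0), (x=4, y=0), (x=5, y=1), (x=7, y=3), (x=7, y=5)
  Distance 9: (x=1, y=0), (x=5, y=0), (x=6, y=1), (x=7, y=2), (x=8, y=3), (x=8, y=5)
  Distance 10: (x=0, y=0), (x=7, y=1), (x=8, y=2)
  Distance 11: (x=7, y=0), (x=8, y=1)
  Distance 12: (x=8, y=0)
Total reachable: 44 (grid has 44 open cells total)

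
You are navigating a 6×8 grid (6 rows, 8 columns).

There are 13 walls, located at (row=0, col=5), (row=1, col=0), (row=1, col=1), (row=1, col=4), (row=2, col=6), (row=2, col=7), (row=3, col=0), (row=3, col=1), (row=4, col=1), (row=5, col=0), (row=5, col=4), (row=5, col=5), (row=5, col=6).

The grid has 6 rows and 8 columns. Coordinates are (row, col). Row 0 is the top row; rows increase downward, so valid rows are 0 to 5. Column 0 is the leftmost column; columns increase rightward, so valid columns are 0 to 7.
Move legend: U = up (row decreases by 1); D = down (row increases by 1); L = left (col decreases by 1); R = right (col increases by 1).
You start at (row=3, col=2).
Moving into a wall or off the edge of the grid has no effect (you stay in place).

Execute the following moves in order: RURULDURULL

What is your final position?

Start: (row=3, col=2)
  R (right): (row=3, col=2) -> (row=3, col=3)
  U (up): (row=3, col=3) -> (row=2, col=3)
  R (right): (row=2, col=3) -> (row=2, col=4)
  U (up): blocked, stay at (row=2, col=4)
  L (left): (row=2, col=4) -> (row=2, col=3)
  D (down): (row=2, col=3) -> (row=3, col=3)
  U (up): (row=3, col=3) -> (row=2, col=3)
  R (right): (row=2, col=3) -> (row=2, col=4)
  U (up): blocked, stay at (row=2, col=4)
  L (left): (row=2, col=4) -> (row=2, col=3)
  L (left): (row=2, col=3) -> (row=2, col=2)
Final: (row=2, col=2)

Answer: Final position: (row=2, col=2)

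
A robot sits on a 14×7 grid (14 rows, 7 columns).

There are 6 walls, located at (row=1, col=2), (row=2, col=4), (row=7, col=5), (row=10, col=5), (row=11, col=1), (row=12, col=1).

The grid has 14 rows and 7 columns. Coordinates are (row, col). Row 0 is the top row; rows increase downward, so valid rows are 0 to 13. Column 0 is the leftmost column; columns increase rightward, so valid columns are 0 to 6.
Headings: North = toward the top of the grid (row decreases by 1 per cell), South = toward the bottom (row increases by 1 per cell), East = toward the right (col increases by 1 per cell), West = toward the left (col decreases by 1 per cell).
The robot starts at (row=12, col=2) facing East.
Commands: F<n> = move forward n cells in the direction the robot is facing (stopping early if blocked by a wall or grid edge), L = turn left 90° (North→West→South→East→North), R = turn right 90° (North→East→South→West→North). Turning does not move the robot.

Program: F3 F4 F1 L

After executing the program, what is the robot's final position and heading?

Start: (row=12, col=2), facing East
  F3: move forward 3, now at (row=12, col=5)
  F4: move forward 1/4 (blocked), now at (row=12, col=6)
  F1: move forward 0/1 (blocked), now at (row=12, col=6)
  L: turn left, now facing North
Final: (row=12, col=6), facing North

Answer: Final position: (row=12, col=6), facing North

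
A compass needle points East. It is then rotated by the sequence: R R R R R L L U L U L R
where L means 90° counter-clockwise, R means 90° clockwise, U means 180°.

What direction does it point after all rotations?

Start: East
  R (right (90° clockwise)) -> South
  R (right (90° clockwise)) -> West
  R (right (90° clockwise)) -> North
  R (right (90° clockwise)) -> East
  R (right (90° clockwise)) -> South
  L (left (90° counter-clockwise)) -> East
  L (left (90° counter-clockwise)) -> North
  U (U-turn (180°)) -> South
  L (left (90° counter-clockwise)) -> East
  U (U-turn (180°)) -> West
  L (left (90° counter-clockwise)) -> South
  R (right (90° clockwise)) -> West
Final: West

Answer: Final heading: West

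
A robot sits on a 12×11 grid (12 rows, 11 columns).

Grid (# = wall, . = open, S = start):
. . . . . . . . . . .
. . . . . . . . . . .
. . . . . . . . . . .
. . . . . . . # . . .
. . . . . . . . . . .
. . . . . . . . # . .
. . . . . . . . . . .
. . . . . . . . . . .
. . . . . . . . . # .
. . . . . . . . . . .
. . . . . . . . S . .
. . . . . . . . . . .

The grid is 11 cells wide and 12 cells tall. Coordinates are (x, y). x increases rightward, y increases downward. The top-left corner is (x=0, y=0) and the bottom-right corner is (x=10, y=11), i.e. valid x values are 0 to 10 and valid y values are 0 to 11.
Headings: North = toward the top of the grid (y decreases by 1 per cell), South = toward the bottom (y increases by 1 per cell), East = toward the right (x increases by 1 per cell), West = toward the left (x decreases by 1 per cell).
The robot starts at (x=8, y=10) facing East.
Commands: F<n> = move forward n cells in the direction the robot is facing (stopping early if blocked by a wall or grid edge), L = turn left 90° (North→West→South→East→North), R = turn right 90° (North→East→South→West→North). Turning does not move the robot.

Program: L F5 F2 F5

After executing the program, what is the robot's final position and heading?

Start: (x=8, y=10), facing East
  L: turn left, now facing North
  F5: move forward 4/5 (blocked), now at (x=8, y=6)
  F2: move forward 0/2 (blocked), now at (x=8, y=6)
  F5: move forward 0/5 (blocked), now at (x=8, y=6)
Final: (x=8, y=6), facing North

Answer: Final position: (x=8, y=6), facing North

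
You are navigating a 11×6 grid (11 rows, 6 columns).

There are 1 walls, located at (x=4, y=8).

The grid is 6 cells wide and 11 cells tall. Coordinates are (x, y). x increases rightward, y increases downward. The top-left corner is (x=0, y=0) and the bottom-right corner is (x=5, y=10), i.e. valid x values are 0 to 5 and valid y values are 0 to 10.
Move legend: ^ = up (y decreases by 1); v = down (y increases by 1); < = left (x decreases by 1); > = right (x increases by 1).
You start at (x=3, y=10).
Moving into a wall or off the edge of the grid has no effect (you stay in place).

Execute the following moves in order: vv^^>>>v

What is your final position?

Start: (x=3, y=10)
  v (down): blocked, stay at (x=3, y=10)
  v (down): blocked, stay at (x=3, y=10)
  ^ (up): (x=3, y=10) -> (x=3, y=9)
  ^ (up): (x=3, y=9) -> (x=3, y=8)
  [×3]> (right): blocked, stay at (x=3, y=8)
  v (down): (x=3, y=8) -> (x=3, y=9)
Final: (x=3, y=9)

Answer: Final position: (x=3, y=9)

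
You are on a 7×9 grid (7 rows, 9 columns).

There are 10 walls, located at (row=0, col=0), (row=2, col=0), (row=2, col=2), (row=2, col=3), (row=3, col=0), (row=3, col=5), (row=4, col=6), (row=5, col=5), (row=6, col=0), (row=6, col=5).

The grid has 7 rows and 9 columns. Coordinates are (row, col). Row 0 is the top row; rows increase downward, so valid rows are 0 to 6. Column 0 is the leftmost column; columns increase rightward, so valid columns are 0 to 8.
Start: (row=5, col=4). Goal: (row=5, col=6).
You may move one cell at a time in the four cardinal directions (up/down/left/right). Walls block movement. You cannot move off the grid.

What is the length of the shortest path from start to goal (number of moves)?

BFS from (row=5, col=4) until reaching (row=5, col=6):
  Distance 0: (row=5, col=4)
  Distance 1: (row=4, col=4), (row=5, col=3), (row=6, col=4)
  Distance 2: (row=3, col=4), (row=4, col=3), (row=4, col=5), (row=5, col=2), (row=6, col=3)
  Distance 3: (row=2, col=4), (row=3, col=3), (row=4, col=2), (row=5, col=1), (row=6, col=2)
  Distance 4: (row=1, col=4), (row=2, col=5), (row=3, col=2), (row=4, col=1), (row=5, col=0), (row=6, col=1)
  Distance 5: (row=0, col=4), (row=1, col=3), (row=1, col=5), (row=2, col=6), (row=3, col=1), (row=4, col=0)
  Distance 6: (row=0, col=3), (row=0, col=5), (row=1, col=2), (row=1, col=6), (row=2, col=1), (row=2, col=7), (row=3, col=6)
  Distance 7: (row=0, col=2), (row=0, col=6), (row=1, col=1), (row=1, col=7), (row=2, col=8), (row=3, col=7)
  Distance 8: (row=0, col=1), (row=0, col=7), (row=1, col=0), (row=1, col=8), (row=3, col=8), (row=4, col=7)
  Distance 9: (row=0, col=8), (row=4, col=8), (row=5, col=7)
  Distance 10: (row=5, col=6), (row=5, col=8), (row=6, col=7)  <- goal reached here
One shortest path (10 moves): (row=5, col=4) -> (row=4, col=4) -> (row=3, col=4) -> (row=2, col=4) -> (row=2, col=5) -> (row=2, col=6) -> (row=2, col=7) -> (row=3, col=7) -> (row=4, col=7) -> (row=5, col=7) -> (row=5, col=6)

Answer: Shortest path length: 10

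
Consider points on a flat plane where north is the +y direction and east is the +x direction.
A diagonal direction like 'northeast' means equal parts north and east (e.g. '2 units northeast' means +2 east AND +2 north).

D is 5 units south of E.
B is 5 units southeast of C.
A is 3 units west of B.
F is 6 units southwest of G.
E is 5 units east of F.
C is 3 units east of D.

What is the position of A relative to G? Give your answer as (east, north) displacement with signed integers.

Answer: A is at (east=4, north=-16) relative to G.

Derivation:
Place G at the origin (east=0, north=0).
  F is 6 units southwest of G: delta (east=-6, north=-6); F at (east=-6, north=-6).
  E is 5 units east of F: delta (east=+5, north=+0); E at (east=-1, north=-6).
  D is 5 units south of E: delta (east=+0, north=-5); D at (east=-1, north=-11).
  C is 3 units east of D: delta (east=+3, north=+0); C at (east=2, north=-11).
  B is 5 units southeast of C: delta (east=+5, north=-5); B at (east=7, north=-16).
  A is 3 units west of B: delta (east=-3, north=+0); A at (east=4, north=-16).
Therefore A relative to G: (east=4, north=-16).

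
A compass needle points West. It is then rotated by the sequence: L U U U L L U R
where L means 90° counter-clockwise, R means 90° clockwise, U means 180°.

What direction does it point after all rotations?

Start: West
  L (left (90° counter-clockwise)) -> South
  U (U-turn (180°)) -> North
  U (U-turn (180°)) -> South
  U (U-turn (180°)) -> North
  L (left (90° counter-clockwise)) -> West
  L (left (90° counter-clockwise)) -> South
  U (U-turn (180°)) -> North
  R (right (90° clockwise)) -> East
Final: East

Answer: Final heading: East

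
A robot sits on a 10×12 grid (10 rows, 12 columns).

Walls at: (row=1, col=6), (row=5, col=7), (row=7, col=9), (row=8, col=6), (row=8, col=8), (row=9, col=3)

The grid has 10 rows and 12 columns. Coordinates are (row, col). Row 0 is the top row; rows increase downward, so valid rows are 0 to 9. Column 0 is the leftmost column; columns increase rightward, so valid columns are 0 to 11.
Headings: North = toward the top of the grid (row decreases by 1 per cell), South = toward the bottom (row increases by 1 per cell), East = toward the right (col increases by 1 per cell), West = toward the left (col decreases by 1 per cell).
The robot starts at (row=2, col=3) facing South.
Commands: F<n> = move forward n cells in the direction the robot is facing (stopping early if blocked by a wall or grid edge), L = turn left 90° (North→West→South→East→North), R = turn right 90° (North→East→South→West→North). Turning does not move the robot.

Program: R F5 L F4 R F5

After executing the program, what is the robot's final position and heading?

Start: (row=2, col=3), facing South
  R: turn right, now facing West
  F5: move forward 3/5 (blocked), now at (row=2, col=0)
  L: turn left, now facing South
  F4: move forward 4, now at (row=6, col=0)
  R: turn right, now facing West
  F5: move forward 0/5 (blocked), now at (row=6, col=0)
Final: (row=6, col=0), facing West

Answer: Final position: (row=6, col=0), facing West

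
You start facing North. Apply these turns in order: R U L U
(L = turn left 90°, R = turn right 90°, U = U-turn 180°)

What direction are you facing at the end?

Answer: Final heading: North

Derivation:
Start: North
  R (right (90° clockwise)) -> East
  U (U-turn (180°)) -> West
  L (left (90° counter-clockwise)) -> South
  U (U-turn (180°)) -> North
Final: North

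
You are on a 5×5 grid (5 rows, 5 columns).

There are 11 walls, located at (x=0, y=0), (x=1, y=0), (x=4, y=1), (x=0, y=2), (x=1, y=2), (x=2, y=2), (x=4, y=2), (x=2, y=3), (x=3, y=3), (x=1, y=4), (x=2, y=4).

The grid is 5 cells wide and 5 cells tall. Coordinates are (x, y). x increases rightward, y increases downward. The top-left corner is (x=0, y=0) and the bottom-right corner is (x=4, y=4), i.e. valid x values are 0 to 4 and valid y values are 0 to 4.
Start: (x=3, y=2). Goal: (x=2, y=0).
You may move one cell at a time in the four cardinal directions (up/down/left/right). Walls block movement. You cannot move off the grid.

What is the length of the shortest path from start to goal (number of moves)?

Answer: Shortest path length: 3

Derivation:
BFS from (x=3, y=2) until reaching (x=2, y=0):
  Distance 0: (x=3, y=2)
  Distance 1: (x=3, y=1)
  Distance 2: (x=3, y=0), (x=2, y=1)
  Distance 3: (x=2, y=0), (x=4, y=0), (x=1, y=1)  <- goal reached here
One shortest path (3 moves): (x=3, y=2) -> (x=3, y=1) -> (x=2, y=1) -> (x=2, y=0)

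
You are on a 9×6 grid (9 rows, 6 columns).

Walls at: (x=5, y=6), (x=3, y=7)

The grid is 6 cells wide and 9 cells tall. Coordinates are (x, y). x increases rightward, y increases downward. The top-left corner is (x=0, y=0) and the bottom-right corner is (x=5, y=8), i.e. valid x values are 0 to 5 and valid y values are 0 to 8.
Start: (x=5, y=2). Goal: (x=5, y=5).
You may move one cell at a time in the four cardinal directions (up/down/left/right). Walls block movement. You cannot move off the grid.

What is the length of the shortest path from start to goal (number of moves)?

Answer: Shortest path length: 3

Derivation:
BFS from (x=5, y=2) until reaching (x=5, y=5):
  Distance 0: (x=5, y=2)
  Distance 1: (x=5, y=1), (x=4, y=2), (x=5, y=3)
  Distance 2: (x=5, y=0), (x=4, y=1), (x=3, y=2), (x=4, y=3), (x=5, y=4)
  Distance 3: (x=4, y=0), (x=3, y=1), (x=2, y=2), (x=3, y=3), (x=4, y=4), (x=5, y=5)  <- goal reached here
One shortest path (3 moves): (x=5, y=2) -> (x=5, y=3) -> (x=5, y=4) -> (x=5, y=5)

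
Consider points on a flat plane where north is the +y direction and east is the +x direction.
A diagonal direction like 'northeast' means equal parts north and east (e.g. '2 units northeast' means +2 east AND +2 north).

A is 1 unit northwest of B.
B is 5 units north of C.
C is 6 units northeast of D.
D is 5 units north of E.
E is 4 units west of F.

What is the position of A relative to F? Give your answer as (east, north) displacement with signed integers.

Place F at the origin (east=0, north=0).
  E is 4 units west of F: delta (east=-4, north=+0); E at (east=-4, north=0).
  D is 5 units north of E: delta (east=+0, north=+5); D at (east=-4, north=5).
  C is 6 units northeast of D: delta (east=+6, north=+6); C at (east=2, north=11).
  B is 5 units north of C: delta (east=+0, north=+5); B at (east=2, north=16).
  A is 1 unit northwest of B: delta (east=-1, north=+1); A at (east=1, north=17).
Therefore A relative to F: (east=1, north=17).

Answer: A is at (east=1, north=17) relative to F.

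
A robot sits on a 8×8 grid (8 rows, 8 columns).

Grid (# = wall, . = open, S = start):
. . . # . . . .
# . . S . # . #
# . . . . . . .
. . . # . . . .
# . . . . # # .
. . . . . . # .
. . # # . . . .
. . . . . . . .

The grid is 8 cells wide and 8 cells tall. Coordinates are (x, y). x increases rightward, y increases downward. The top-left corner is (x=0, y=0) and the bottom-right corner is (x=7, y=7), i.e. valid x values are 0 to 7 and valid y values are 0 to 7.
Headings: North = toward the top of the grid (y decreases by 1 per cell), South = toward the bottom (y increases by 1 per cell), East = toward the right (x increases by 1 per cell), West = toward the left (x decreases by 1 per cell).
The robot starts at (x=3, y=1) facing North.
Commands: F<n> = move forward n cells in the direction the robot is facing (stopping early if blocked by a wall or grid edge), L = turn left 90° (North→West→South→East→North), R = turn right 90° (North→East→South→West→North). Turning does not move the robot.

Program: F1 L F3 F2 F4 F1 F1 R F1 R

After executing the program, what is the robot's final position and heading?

Start: (x=3, y=1), facing North
  F1: move forward 0/1 (blocked), now at (x=3, y=1)
  L: turn left, now facing West
  F3: move forward 2/3 (blocked), now at (x=1, y=1)
  F2: move forward 0/2 (blocked), now at (x=1, y=1)
  F4: move forward 0/4 (blocked), now at (x=1, y=1)
  F1: move forward 0/1 (blocked), now at (x=1, y=1)
  F1: move forward 0/1 (blocked), now at (x=1, y=1)
  R: turn right, now facing North
  F1: move forward 1, now at (x=1, y=0)
  R: turn right, now facing East
Final: (x=1, y=0), facing East

Answer: Final position: (x=1, y=0), facing East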